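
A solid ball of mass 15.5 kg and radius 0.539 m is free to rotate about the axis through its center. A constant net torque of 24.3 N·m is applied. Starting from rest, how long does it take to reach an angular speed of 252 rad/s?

t ≈ 18.7 s

I = (2/5)MR² = (2/5)(15.5)(0.539)² = 1.801 kg·m².
α = τ/I = 24.3/1.801 = 13.49 rad/s².
ω = αt ⇒ t = ω/α = 252/13.49 = 18.68 s.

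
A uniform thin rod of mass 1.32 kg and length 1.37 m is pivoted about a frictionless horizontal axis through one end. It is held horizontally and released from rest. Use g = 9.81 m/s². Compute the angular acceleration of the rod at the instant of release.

α ≈ 10.7 rad/s²

About the pivot, I = (1/3)ML² = (1/3)(1.32)(1.37)² = 0.8258 kg·m².
The weight acts at the center, a distance L/2 = 0.6850 m from the pivot; τ = Mg(L/2) = 8.870 N·m.
α = τ/I = 8.870/0.8258 = 10.74 rad/s².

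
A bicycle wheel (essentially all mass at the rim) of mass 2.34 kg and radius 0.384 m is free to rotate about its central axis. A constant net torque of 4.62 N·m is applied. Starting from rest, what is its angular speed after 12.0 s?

I = MR² = (2.34)(0.384)² = 0.3450 kg·m².
α = τ/I = 4.62/0.3450 = 13.39 rad/s².
ω = ω₀ + αt = 0 + (13.39)(12.0) = 160.7 rad/s.

ω ≈ 161 rad/s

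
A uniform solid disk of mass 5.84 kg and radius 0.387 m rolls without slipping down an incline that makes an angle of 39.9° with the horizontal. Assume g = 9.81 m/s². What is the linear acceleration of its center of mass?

Translation along the incline: Mg sinθ − f = Ma.
Rotation about the center: fR = Iα with I = ½MR². No-slip gives a = αR, so f = (I/R²)a = (1/2)M a.
Substituting: Mg sinθ = (1 + 0.5000)Ma, so a = g sinθ/(1 + 0.5000) = (9.81) sin 39.9° / 1.500 = 4.195 m/s².

a ≈ 4.20 m/s²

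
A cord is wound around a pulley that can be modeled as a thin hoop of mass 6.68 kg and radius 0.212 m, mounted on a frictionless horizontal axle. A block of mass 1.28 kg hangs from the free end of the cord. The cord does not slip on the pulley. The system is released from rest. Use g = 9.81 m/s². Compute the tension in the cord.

I = MR² = (6.68)(0.212)² = 0.3002 kg·m².
Block: mg − T = ma. Pulley: TR = Iα. No-slip: a = αR, so T = (I/R²)a = 6.680·a.
Then mg = (m + 6.680)a, so a = (1.28)(9.81)/(1.28 + 6.680) = 1.577 m/s².
T = 6.680·a = 10.54 N.

T ≈ 10.5 N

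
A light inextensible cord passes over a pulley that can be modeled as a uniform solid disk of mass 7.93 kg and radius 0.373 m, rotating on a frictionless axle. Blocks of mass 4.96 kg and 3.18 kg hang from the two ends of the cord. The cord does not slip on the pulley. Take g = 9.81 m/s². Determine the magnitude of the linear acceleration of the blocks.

I = ½MR² = (1/2)(7.93)(0.373)² = 0.5516 kg·m².
Heavier block: m₁g − T₁ = m₁a. Lighter block: T₂ − m₂g = m₂a.
Pulley: (T₁ − T₂)R = Iα = I(a/R), so T₁ − T₂ = (I/R²)a = (1/2)M_p a = 3.965·a.
Adding the three: (m₁ − m₂)g = (m₁ + m₂ + 3.965)a, so a = (4.96 − 3.18)(9.81)/(4.96 + 3.18 + 3.965) = 1.443 m/s².

a ≈ 1.44 m/s²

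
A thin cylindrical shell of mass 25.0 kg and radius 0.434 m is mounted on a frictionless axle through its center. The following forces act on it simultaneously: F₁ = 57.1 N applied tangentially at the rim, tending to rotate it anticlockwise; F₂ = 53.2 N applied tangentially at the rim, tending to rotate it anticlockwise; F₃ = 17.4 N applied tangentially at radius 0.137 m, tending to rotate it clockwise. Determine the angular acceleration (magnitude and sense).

I = MR² = (25.0)(0.434)² = 4.709 kg·m².
Taking anticlockwise as positive: τ₁ = +(57.1)(0.434) = +24.78 N·m; τ₂ = +(53.2)(0.434) = +23.09 N·m; τ₃ = −(17.4)(0.137) = −2.384 N·m.
Net torque τ = 45.49 N·m.
α = τ/I = 45.49/4.709 = 9.660 rad/s².

α ≈ 9.66 rad/s², anticlockwise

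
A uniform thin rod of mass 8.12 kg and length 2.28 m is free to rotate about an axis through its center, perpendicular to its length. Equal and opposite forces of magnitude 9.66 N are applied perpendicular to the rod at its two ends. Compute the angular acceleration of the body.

α ≈ 6.26 rad/s²

I = (1/12)ML² = (1/12)(8.12)(2.28)² = 3.518 kg·m².
The couple gives τ = F·(L/2) + F·(L/2) = F L = (9.66)(2.28) = 22.02 N·m.
Newton's second law for rotation, τ = Iα, gives α = τ/I = 22.02/3.518 = 6.261 rad/s².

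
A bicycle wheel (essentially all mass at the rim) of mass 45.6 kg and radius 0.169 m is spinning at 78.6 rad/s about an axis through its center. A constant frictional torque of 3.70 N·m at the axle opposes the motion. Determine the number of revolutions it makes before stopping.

I = MR² = (45.6)(0.169)² = 1.302 kg·m².
The net torque has magnitude 3.70 N·m, opposing ω.
|α| = τ/I = 3.700/1.302 = 2.841 rad/s² (deceleration).
ω² = ω₀² − 2|α|θ with ω = 0 ⇒ θ = ω₀²/(2|α|) = 1087 rad = 173.1 rev.

≈ 173 revolutions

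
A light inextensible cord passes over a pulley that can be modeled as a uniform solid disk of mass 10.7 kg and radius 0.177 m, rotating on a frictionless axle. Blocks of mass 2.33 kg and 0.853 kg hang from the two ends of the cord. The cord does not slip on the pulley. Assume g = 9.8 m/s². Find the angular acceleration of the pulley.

I = ½MR² = (1/2)(10.7)(0.177)² = 0.1676 kg·m².
Heavier block: m₁g − T₁ = m₁a. Lighter block: T₂ − m₂g = m₂a.
Pulley: (T₁ − T₂)R = Iα = I(a/R), so T₁ − T₂ = (I/R²)a = (1/2)M_p a = 5.350·a.
Adding the three: (m₁ − m₂)g = (m₁ + m₂ + 5.350)a, so a = (2.33 − 0.853)(9.8)/(2.33 + 0.853 + 5.350) = 1.696 m/s².
α = a/R = 1.696/0.177 = 9.584 rad/s².

α ≈ 9.58 rad/s²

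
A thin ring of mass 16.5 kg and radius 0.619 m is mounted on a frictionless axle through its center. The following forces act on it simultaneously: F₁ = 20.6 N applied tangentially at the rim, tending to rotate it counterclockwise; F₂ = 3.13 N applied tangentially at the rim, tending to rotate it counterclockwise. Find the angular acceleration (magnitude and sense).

α ≈ 2.32 rad/s², counterclockwise

I = MR² = (16.5)(0.619)² = 6.322 kg·m².
Taking counterclockwise as positive: τ₁ = +(20.6)(0.619) = +12.75 N·m; τ₂ = +(3.13)(0.619) = +1.937 N·m.
Net torque τ = 14.69 N·m.
α = τ/I = 14.69/6.322 = 2.323 rad/s².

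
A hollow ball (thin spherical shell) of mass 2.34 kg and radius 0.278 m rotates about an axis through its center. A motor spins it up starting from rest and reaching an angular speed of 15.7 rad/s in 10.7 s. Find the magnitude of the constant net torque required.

τ ≈ 0.177 N·m

I = (2/3)MR² = (2/3)(2.34)(0.278)² = 0.1206 kg·m².
α = Δω/Δt = (15.7 − 0)/10.7 = 1.467 rad/s².
τ = Iα = (0.1206)(1.467) = 0.1769 N·m.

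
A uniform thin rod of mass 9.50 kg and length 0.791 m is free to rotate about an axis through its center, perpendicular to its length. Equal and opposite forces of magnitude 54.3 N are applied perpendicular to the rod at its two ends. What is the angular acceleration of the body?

α ≈ 86.7 rad/s²

I = (1/12)ML² = (1/12)(9.50)(0.791)² = 0.4953 kg·m².
The couple gives τ = F·(L/2) + F·(L/2) = F L = (54.3)(0.791) = 42.95 N·m.
From τ = Iα: α = 42.95/0.4953 = 86.71 rad/s².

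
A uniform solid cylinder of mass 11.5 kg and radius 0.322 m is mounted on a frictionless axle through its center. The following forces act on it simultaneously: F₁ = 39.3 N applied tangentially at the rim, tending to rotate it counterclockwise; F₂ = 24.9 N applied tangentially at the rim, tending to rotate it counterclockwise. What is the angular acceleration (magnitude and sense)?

I = ½MR² = (1/2)(11.5)(0.322)² = 0.5962 kg·m².
Taking counterclockwise as positive: τ₁ = +(39.3)(0.322) = +12.65 N·m; τ₂ = +(24.9)(0.322) = +8.018 N·m.
Net torque τ = 20.67 N·m.
α = τ/I = 20.67/0.5962 = 34.67 rad/s².

α ≈ 34.7 rad/s², counterclockwise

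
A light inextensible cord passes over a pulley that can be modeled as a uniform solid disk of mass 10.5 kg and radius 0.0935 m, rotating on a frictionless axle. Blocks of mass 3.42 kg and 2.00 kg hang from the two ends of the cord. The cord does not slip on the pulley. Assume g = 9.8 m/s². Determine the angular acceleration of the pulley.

I = ½MR² = (1/2)(10.5)(0.0935)² = 0.04590 kg·m².
Heavier block: m₁g − T₁ = m₁a. Lighter block: T₂ − m₂g = m₂a.
Pulley: (T₁ − T₂)R = Iα = I(a/R), so T₁ − T₂ = (I/R²)a = (1/2)M_p a = 5.250·a.
Adding the three: (m₁ − m₂)g = (m₁ + m₂ + 5.250)a, so a = (3.42 − 2.00)(9.8)/(3.42 + 2.00 + 5.250) = 1.304 m/s².
α = a/R = 1.304/0.0935 = 13.95 rad/s².

α ≈ 13.9 rad/s²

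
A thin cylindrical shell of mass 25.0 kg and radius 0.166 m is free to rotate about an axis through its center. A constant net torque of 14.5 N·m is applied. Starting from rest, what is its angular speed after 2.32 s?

I = MR² = (25.0)(0.166)² = 0.6889 kg·m².
α = τ/I = 14.5/0.6889 = 21.05 rad/s².
ω = ω₀ + αt = 0 + (21.05)(2.32) = 48.83 rad/s.

ω ≈ 48.8 rad/s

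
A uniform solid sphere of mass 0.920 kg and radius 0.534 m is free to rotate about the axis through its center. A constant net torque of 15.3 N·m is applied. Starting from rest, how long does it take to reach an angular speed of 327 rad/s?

t ≈ 2.24 s

I = (2/5)MR² = (2/5)(0.920)(0.534)² = 0.1049 kg·m².
α = τ/I = 15.3/0.1049 = 145.8 rad/s².
ω = αt ⇒ t = ω/α = 327/145.8 = 2.243 s.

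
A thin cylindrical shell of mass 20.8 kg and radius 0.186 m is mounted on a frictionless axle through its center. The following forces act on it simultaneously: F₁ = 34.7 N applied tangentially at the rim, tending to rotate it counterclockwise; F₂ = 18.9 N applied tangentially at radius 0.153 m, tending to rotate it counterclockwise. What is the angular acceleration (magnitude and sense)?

α ≈ 13.0 rad/s², counterclockwise

I = MR² = (20.8)(0.186)² = 0.7196 kg·m².
Taking counterclockwise as positive: τ₁ = +(34.7)(0.186) = +6.454 N·m; τ₂ = +(18.9)(0.153) = +2.892 N·m.
Net torque τ = 9.346 N·m.
α = τ/I = 9.346/0.7196 = 12.99 rad/s².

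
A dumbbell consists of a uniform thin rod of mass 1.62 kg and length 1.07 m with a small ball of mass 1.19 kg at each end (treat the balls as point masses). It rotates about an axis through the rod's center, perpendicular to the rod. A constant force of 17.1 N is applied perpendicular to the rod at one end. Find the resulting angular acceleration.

α ≈ 10.9 rad/s²

I_rod = (1/12)ML² = (1/12)(1.62)(1.07)² = 0.1546 kg·m².
I_balls = 2·m·(L/2)² = 2(1.19)(0.5350)² = 0.6812 kg·m².
Total I = 0.8358 kg·m².
τ = F·(L/2) = (17.1)(0.535) = 9.149 N·m.
α = τ/I = 9.149/0.8358 = 10.95 rad/s².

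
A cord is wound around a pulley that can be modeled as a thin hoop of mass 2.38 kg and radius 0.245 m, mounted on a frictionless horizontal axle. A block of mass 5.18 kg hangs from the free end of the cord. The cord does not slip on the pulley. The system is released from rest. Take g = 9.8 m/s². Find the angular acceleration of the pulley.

α ≈ 27.4 rad/s²

I = MR² = (2.38)(0.245)² = 0.1429 kg·m².
Block: mg − T = ma. Pulley: TR = Iα. No-slip: a = αR, so T = (I/R²)a = 2.380·a.
Then mg = (m + 2.380)a, so a = (5.18)(9.8)/(5.18 + 2.380) = 6.715 m/s².
α = a/R = 6.715/0.245 = 27.41 rad/s².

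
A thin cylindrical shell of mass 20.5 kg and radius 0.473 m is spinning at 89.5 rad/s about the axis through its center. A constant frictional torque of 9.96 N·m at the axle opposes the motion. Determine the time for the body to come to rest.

t ≈ 41.2 s

I = MR² = (20.5)(0.473)² = 4.586 kg·m².
The net torque has magnitude 9.96 N·m, opposing ω.
|α| = τ/I = 9.960/4.586 = 2.172 rad/s² (deceleration).
0 = ω₀ − |α|t ⇒ t = ω₀/|α| = 89.5/2.172 = 41.21 s.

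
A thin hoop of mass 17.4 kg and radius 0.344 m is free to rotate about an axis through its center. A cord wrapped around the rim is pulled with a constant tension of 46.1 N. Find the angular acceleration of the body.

α ≈ 7.70 rad/s²

I = MR² = (17.4)(0.344)² = 2.059 kg·m².
τ = F R = (46.1)(0.344) = 15.86 N·m.
Newton's second law for rotation, τ = Iα, gives α = τ/I = 15.86/2.059 = 7.702 rad/s².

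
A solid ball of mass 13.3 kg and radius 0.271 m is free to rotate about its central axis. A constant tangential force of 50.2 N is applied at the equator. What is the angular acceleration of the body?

I = (2/5)MR² = (2/5)(13.3)(0.271)² = 0.3907 kg·m².
τ = F R = (50.2)(0.271) = 13.60 N·m.
Newton's second law for rotation, τ = Iα, gives α = τ/I = 13.60/0.3907 = 34.82 rad/s².

α ≈ 34.8 rad/s²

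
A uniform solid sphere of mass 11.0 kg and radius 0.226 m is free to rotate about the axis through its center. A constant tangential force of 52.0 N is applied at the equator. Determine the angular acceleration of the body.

α ≈ 52.3 rad/s²

I = (2/5)MR² = (2/5)(11.0)(0.226)² = 0.2247 kg·m².
τ = F R = (52.0)(0.226) = 11.75 N·m.
From τ = Iα: α = 11.75/0.2247 = 52.29 rad/s².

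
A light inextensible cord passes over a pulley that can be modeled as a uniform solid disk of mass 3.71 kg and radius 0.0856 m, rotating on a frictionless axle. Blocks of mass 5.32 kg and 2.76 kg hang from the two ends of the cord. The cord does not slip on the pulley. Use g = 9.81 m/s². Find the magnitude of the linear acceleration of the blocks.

I = ½MR² = (1/2)(3.71)(0.0856)² = 0.01359 kg·m².
Heavier block: m₁g − T₁ = m₁a. Lighter block: T₂ − m₂g = m₂a.
Pulley: (T₁ − T₂)R = Iα = I(a/R), so T₁ − T₂ = (I/R²)a = (1/2)M_p a = 1.855·a.
Adding the three: (m₁ − m₂)g = (m₁ + m₂ + 1.855)a, so a = (5.32 − 2.76)(9.81)/(5.32 + 2.76 + 1.855) = 2.528 m/s².

a ≈ 2.53 m/s²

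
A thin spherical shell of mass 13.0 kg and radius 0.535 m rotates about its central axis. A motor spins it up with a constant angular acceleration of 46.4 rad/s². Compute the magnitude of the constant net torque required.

I = (2/3)MR² = (2/3)(13.0)(0.535)² = 2.481 kg·m².
τ = Iα = (2.481)(46.40) = 115.1 N·m.

τ ≈ 115 N·m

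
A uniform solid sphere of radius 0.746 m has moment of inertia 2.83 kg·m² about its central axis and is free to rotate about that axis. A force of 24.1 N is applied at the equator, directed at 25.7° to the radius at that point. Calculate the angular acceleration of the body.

α ≈ 2.75 rad/s²

Only the tangential component produces torque: τ = F R sinθ = (24.1)(0.746) sin 25.7° = 7.797 N·m.
From τ = Iα: α = 7.797/2.830 = 2.755 rad/s².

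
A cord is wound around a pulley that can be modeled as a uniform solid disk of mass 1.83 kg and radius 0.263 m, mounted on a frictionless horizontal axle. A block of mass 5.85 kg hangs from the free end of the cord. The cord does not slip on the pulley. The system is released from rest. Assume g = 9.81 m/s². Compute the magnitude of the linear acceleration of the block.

a ≈ 8.48 m/s²

I = ½MR² = (1/2)(1.83)(0.263)² = 0.06329 kg·m².
Block: mg − T = ma. Pulley: TR = Iα. No-slip: a = αR, so T = (I/R²)a = 0.9150·a.
Then mg = (m + 0.9150)a, so a = (5.85)(9.81)/(5.85 + 0.9150) = 8.483 m/s².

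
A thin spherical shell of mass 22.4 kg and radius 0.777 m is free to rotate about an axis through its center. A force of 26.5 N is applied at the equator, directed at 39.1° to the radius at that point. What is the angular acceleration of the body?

α ≈ 1.44 rad/s²

I = (2/3)MR² = (2/3)(22.4)(0.777)² = 9.016 kg·m².
Only the tangential component produces torque: τ = F R sinθ = (26.5)(0.777) sin 39.1° = 12.99 N·m.
Newton's second law for rotation, τ = Iα, gives α = τ/I = 12.99/9.016 = 1.440 rad/s².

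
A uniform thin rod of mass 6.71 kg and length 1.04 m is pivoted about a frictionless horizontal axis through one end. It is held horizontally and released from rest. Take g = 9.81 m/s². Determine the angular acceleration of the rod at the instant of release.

About the pivot, I = (1/3)ML² = (1/3)(6.71)(1.04)² = 2.419 kg·m².
The weight acts at the center, a distance L/2 = 0.5200 m from the pivot; τ = Mg(L/2) = 34.23 N·m.
α = τ/I = 34.23/2.419 = 14.15 rad/s².
(Equivalently α = (3g/(2L)) = 14.15 rad/s².)

α ≈ 14.1 rad/s²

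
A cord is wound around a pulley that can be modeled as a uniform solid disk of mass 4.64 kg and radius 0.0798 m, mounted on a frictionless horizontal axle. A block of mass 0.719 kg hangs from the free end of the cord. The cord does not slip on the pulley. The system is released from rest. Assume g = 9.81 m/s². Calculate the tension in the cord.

T ≈ 5.38 N

I = ½MR² = (1/2)(4.64)(0.0798)² = 0.01477 kg·m².
Block: mg − T = ma. Pulley: TR = Iα. No-slip: a = αR, so T = (I/R²)a = 2.320·a.
Then mg = (m + 2.320)a, so a = (0.719)(9.81)/(0.719 + 2.320) = 2.321 m/s².
T = 2.320·a = 5.385 N.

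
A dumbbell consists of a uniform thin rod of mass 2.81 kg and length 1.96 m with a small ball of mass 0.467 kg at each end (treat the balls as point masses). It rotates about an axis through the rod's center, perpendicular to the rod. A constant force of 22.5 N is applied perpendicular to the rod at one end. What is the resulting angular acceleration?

α ≈ 12.3 rad/s²

I_rod = (1/12)ML² = (1/12)(2.81)(1.96)² = 0.8996 kg·m².
I_balls = 2·m·(L/2)² = 2(0.467)(0.9800)² = 0.8970 kg·m².
Total I = 1.797 kg·m².
τ = F·(L/2) = (22.5)(0.980) = 22.05 N·m.
α = τ/I = 22.05/1.797 = 12.27 rad/s².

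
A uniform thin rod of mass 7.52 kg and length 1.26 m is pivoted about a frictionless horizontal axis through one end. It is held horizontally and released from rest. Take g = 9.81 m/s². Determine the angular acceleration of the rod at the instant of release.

α ≈ 11.7 rad/s²

About the pivot, I = (1/3)ML² = (1/3)(7.52)(1.26)² = 3.980 kg·m².
The weight acts at the center, a distance L/2 = 0.6300 m from the pivot; τ = Mg(L/2) = 46.48 N·m.
α = τ/I = 46.48/3.980 = 11.68 rad/s².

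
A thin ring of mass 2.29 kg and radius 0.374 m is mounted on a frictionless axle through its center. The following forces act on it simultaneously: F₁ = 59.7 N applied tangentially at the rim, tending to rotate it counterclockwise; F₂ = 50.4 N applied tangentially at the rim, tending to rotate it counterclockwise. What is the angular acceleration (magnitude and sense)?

I = MR² = (2.29)(0.374)² = 0.3203 kg·m².
Taking counterclockwise as positive: τ₁ = +(59.7)(0.374) = +22.33 N·m; τ₂ = +(50.4)(0.374) = +18.85 N·m.
Net torque τ = 41.18 N·m.
α = τ/I = 41.18/0.3203 = 128.6 rad/s².

α ≈ 129 rad/s², counterclockwise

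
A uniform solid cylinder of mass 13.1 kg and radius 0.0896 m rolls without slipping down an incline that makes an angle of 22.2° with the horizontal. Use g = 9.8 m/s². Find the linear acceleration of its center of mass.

Translation along the incline: Mg sinθ − f = Ma.
Rotation about the center: fR = Iα with I = ½MR². No-slip gives a = αR, so f = (I/R²)a = (1/2)M a.
Substituting: Mg sinθ = (1 + 0.5000)Ma, so a = g sinθ/(1 + 0.5000) = (9.8) sin 22.2° / 1.500 = 2.469 m/s².

a ≈ 2.47 m/s²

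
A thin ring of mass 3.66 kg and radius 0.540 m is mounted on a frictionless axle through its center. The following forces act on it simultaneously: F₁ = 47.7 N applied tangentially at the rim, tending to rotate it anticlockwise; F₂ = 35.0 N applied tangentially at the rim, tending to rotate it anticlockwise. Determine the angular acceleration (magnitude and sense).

I = MR² = (3.66)(0.540)² = 1.067 kg·m².
Taking anticlockwise as positive: τ₁ = +(47.7)(0.540) = +25.76 N·m; τ₂ = +(35.0)(0.540) = +18.90 N·m.
Net torque τ = 44.66 N·m.
α = τ/I = 44.66/1.067 = 41.84 rad/s².

α ≈ 41.8 rad/s², anticlockwise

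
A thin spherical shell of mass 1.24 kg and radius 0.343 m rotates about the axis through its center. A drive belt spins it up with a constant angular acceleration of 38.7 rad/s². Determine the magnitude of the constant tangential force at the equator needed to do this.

F ≈ 11.0 N

I = (2/3)MR² = (2/3)(1.24)(0.343)² = 0.09726 kg·m².
The required torque is τ = Iα = (0.09726)(38.70) = 3.764 N·m.
A tangential force at the equator gives τ = FR, so F = τ/R = 3.764/0.343 = 10.97 N.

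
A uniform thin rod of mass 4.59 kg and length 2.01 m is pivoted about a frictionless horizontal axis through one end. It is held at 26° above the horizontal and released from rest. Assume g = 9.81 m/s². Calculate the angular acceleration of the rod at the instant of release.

α ≈ 6.58 rad/s²

About the pivot, I = (1/3)ML² = (1/3)(4.59)(2.01)² = 6.181 kg·m².
The weight acts at the center, a distance L/2 = 1.005 m from the pivot; τ = Mg(L/2) cos 26° = 40.67 N·m.
α = τ/I = 40.67/6.181 = 6.580 rad/s².
(Equivalently α = (3g/(2L)) cos 26° = 6.580 rad/s².)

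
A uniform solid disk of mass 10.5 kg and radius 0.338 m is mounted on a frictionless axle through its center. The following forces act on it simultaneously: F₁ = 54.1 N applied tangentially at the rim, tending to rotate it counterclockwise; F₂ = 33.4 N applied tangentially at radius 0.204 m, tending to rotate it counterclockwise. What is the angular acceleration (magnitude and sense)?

α ≈ 41.8 rad/s², counterclockwise

I = ½MR² = (1/2)(10.5)(0.338)² = 0.5998 kg·m².
Taking counterclockwise as positive: τ₁ = +(54.1)(0.338) = +18.29 N·m; τ₂ = +(33.4)(0.204) = +6.814 N·m.
Net torque τ = 25.10 N·m.
α = τ/I = 25.10/0.5998 = 41.85 rad/s².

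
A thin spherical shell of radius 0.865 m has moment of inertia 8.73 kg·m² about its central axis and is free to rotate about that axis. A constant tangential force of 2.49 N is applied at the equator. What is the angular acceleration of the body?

α ≈ 0.247 rad/s²

τ = F R = (2.49)(0.865) = 2.154 N·m.
From τ = Iα: α = 2.154/8.730 = 0.2467 rad/s².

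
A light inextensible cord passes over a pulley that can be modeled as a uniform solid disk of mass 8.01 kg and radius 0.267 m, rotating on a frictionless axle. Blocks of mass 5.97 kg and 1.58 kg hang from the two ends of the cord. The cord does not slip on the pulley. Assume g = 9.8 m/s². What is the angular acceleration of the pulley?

I = ½MR² = (1/2)(8.01)(0.267)² = 0.2855 kg·m².
Heavier block: m₁g − T₁ = m₁a. Lighter block: T₂ − m₂g = m₂a.
Pulley: (T₁ − T₂)R = Iα = I(a/R), so T₁ − T₂ = (I/R²)a = (1/2)M_p a = 4.005·a.
Adding the three: (m₁ − m₂)g = (m₁ + m₂ + 4.005)a, so a = (5.97 − 1.58)(9.8)/(5.97 + 1.58 + 4.005) = 3.723 m/s².
α = a/R = 3.723/0.267 = 13.94 rad/s².

α ≈ 13.9 rad/s²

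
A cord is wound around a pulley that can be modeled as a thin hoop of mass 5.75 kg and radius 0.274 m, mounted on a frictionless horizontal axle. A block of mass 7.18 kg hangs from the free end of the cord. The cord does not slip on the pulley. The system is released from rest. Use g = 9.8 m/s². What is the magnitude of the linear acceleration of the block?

I = MR² = (5.75)(0.274)² = 0.4317 kg·m².
Block: mg − T = ma. Pulley: TR = Iα. No-slip: a = αR, so T = (I/R²)a = 5.750·a.
Then mg = (m + 5.750)a, so a = (7.18)(9.8)/(7.18 + 5.750) = 5.442 m/s².

a ≈ 5.44 m/s²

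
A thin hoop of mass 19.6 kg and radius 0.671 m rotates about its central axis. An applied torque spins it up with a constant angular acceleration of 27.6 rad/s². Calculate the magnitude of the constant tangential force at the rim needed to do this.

I = MR² = (19.6)(0.671)² = 8.825 kg·m².
The required torque is τ = Iα = (8.825)(27.60) = 243.6 N·m.
A tangential force at the rim gives τ = FR, so F = τ/R = 243.6/0.671 = 363.0 N.

F ≈ 363 N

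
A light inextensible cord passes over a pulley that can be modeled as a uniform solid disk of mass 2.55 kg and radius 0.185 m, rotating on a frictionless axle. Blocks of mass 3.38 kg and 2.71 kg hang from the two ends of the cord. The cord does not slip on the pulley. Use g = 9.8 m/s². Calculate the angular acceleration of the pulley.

I = ½MR² = (1/2)(2.55)(0.185)² = 0.04364 kg·m².
Heavier block: m₁g − T₁ = m₁a. Lighter block: T₂ − m₂g = m₂a.
Pulley: (T₁ − T₂)R = Iα = I(a/R), so T₁ − T₂ = (I/R²)a = (1/2)M_p a = 1.275·a.
Adding the three: (m₁ − m₂)g = (m₁ + m₂ + 1.275)a, so a = (3.38 − 2.71)(9.8)/(3.38 + 2.71 + 1.275) = 0.8915 m/s².
α = a/R = 0.8915/0.185 = 4.819 rad/s².

α ≈ 4.82 rad/s²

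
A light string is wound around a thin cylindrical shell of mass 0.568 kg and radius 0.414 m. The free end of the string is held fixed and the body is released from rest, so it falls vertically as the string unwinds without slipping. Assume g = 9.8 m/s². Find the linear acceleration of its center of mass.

Translation: Mg − T = Ma. Rotation about the center: TR = Iα with I = MR².
With a = αR: T = (I/R²)a = M a, so Mg = (1 + 1.000)Ma.
a = g/(1 + 1.000) = 9.8/2.000 = 4.900 m/s².

a ≈ 4.90 m/s²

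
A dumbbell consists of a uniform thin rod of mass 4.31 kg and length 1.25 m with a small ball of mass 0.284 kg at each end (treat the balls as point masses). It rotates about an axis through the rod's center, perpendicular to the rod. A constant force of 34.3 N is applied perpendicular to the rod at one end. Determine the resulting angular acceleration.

I_rod = (1/12)ML² = (1/12)(4.31)(1.25)² = 0.5612 kg·m².
I_balls = 2·m·(L/2)² = 2(0.284)(0.6250)² = 0.2219 kg·m².
Total I = 0.7831 kg·m².
τ = F·(L/2) = (34.3)(0.625) = 21.44 N·m.
α = τ/I = 21.44/0.7831 = 27.38 rad/s².

α ≈ 27.4 rad/s²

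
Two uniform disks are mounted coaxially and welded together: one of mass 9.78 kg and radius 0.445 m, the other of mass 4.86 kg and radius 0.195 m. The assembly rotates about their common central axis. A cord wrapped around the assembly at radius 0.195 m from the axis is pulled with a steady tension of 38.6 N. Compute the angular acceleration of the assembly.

α ≈ 7.10 rad/s²

I = ½M₁R₁² + ½M₂R₂² = ½(9.78)(0.445)² + ½(4.86)(0.195)² = 1.061 kg·m².
τ = F r = (38.6)(0.195) = 7.527 N·m.
α = τ/I = 7.527/1.061 = 7.096 rad/s².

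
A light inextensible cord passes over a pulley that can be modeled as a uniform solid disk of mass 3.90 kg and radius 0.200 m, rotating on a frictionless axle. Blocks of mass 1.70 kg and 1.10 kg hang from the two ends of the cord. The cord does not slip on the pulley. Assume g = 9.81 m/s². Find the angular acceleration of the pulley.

I = ½MR² = (1/2)(3.90)(0.200)² = 0.07800 kg·m².
Heavier block: m₁g − T₁ = m₁a. Lighter block: T₂ − m₂g = m₂a.
Pulley: (T₁ − T₂)R = Iα = I(a/R), so T₁ − T₂ = (I/R²)a = (1/2)M_p a = 1.950·a.
Adding the three: (m₁ − m₂)g = (m₁ + m₂ + 1.950)a, so a = (1.70 − 1.10)(9.81)/(1.70 + 1.10 + 1.950) = 1.239 m/s².
α = a/R = 1.239/0.200 = 6.196 rad/s².

α ≈ 6.20 rad/s²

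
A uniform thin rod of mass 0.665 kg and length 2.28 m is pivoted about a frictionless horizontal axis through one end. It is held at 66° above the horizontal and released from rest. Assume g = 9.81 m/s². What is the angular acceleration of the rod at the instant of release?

α ≈ 2.63 rad/s²

About the pivot, I = (1/3)ML² = (1/3)(0.665)(2.28)² = 1.152 kg·m².
The weight acts at the center, a distance L/2 = 1.140 m from the pivot; τ = Mg(L/2) cos 66° = 3.025 N·m.
α = τ/I = 3.025/1.152 = 2.625 rad/s².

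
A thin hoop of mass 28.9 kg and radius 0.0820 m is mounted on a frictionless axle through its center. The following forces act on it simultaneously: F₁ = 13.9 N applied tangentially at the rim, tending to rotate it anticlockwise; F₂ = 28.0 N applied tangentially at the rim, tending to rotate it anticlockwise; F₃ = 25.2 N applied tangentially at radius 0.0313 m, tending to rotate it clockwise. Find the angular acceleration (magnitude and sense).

I = MR² = (28.9)(0.0820)² = 0.1943 kg·m².
Taking anticlockwise as positive: τ₁ = +(13.9)(0.0820) = +1.140 N·m; τ₂ = +(28.0)(0.0820) = +2.296 N·m; τ₃ = −(25.2)(0.0313) = −0.7888 N·m.
Net torque τ = 2.647 N·m.
α = τ/I = 2.647/0.1943 = 13.62 rad/s².

α ≈ 13.6 rad/s², anticlockwise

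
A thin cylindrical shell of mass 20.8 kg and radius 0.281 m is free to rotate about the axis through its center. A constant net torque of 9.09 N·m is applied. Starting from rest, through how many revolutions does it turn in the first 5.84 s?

I = MR² = (20.8)(0.281)² = 1.642 kg·m².
α = τ/I = 9.09/1.642 = 5.535 rad/s².
θ = ½αt² = ½(5.535)(5.84)² = 94.38 rad.
Revolutions = θ/(2π) = 15.02.

≈ 15.0 revolutions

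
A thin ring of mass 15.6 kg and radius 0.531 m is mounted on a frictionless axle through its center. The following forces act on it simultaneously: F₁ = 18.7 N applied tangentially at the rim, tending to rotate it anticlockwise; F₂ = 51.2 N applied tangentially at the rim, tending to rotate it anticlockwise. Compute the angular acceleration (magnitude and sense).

I = MR² = (15.6)(0.531)² = 4.399 kg·m².
Taking anticlockwise as positive: τ₁ = +(18.7)(0.531) = +9.930 N·m; τ₂ = +(51.2)(0.531) = +27.19 N·m.
Net torque τ = 37.12 N·m.
α = τ/I = 37.12/4.399 = 8.438 rad/s².

α ≈ 8.44 rad/s², anticlockwise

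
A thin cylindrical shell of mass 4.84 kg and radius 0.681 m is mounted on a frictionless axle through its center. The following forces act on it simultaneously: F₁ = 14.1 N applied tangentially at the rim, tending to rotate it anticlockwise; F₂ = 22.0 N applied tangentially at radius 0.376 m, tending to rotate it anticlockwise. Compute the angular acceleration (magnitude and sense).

I = MR² = (4.84)(0.681)² = 2.245 kg·m².
Taking anticlockwise as positive: τ₁ = +(14.1)(0.681) = +9.602 N·m; τ₂ = +(22.0)(0.376) = +8.272 N·m.
Net torque τ = 17.87 N·m.
α = τ/I = 17.87/2.245 = 7.963 rad/s².

α ≈ 7.96 rad/s², anticlockwise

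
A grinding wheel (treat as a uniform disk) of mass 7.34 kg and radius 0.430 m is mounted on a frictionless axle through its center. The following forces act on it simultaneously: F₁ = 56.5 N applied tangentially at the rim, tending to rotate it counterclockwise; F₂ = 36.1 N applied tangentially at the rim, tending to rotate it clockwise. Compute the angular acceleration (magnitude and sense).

α ≈ 12.9 rad/s², counterclockwise

I = ½MR² = (1/2)(7.34)(0.430)² = 0.6786 kg·m².
Taking counterclockwise as positive: τ₁ = +(56.5)(0.430) = +24.29 N·m; τ₂ = −(36.1)(0.430) = −15.52 N·m.
Net torque τ = 8.772 N·m.
α = τ/I = 8.772/0.6786 = 12.93 rad/s².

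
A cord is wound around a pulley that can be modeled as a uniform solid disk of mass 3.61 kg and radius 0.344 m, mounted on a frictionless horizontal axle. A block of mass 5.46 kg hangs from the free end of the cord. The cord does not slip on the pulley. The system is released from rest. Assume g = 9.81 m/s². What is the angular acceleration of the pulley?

I = ½MR² = (1/2)(3.61)(0.344)² = 0.2136 kg·m².
Block: mg − T = ma. Pulley: TR = Iα. No-slip: a = αR, so T = (I/R²)a = 1.805·a.
Then mg = (m + 1.805)a, so a = (5.46)(9.81)/(5.46 + 1.805) = 7.373 m/s².
α = a/R = 7.373/0.344 = 21.43 rad/s².

α ≈ 21.4 rad/s²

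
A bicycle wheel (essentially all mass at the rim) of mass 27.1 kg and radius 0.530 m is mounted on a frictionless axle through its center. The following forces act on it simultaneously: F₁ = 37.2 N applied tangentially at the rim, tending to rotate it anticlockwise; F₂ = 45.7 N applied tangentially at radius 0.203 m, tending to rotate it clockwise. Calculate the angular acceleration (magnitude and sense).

I = MR² = (27.1)(0.530)² = 7.612 kg·m².
Taking anticlockwise as positive: τ₁ = +(37.2)(0.530) = +19.72 N·m; τ₂ = −(45.7)(0.203) = −9.277 N·m.
Net torque τ = 10.44 N·m.
α = τ/I = 10.44/7.612 = 1.371 rad/s².

α ≈ 1.37 rad/s², anticlockwise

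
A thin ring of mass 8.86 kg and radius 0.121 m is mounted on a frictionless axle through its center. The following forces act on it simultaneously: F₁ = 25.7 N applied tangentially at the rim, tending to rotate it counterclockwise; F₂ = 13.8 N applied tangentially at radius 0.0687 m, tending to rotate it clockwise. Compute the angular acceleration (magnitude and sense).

I = MR² = (8.86)(0.121)² = 0.1297 kg·m².
Taking counterclockwise as positive: τ₁ = +(25.7)(0.121) = +3.110 N·m; τ₂ = −(13.8)(0.0687) = −0.9481 N·m.
Net torque τ = 2.162 N·m.
α = τ/I = 2.162/0.1297 = 16.66 rad/s².

α ≈ 16.7 rad/s², counterclockwise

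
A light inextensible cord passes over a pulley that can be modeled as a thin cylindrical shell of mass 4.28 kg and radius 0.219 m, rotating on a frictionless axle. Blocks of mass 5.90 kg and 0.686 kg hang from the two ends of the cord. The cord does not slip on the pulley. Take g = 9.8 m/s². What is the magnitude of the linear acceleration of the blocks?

I = MR² = (4.28)(0.219)² = 0.2053 kg·m².
Heavier block: m₁g − T₁ = m₁a. Lighter block: T₂ − m₂g = m₂a.
Pulley: (T₁ − T₂)R = Iα = I(a/R), so T₁ − T₂ = (I/R²)a = 1·M_p a = 4.280·a.
Adding the three: (m₁ − m₂)g = (m₁ + m₂ + 4.280)a, so a = (5.90 − 0.686)(9.8)/(5.90 + 0.686 + 4.280) = 4.702 m/s².

a ≈ 4.70 m/s²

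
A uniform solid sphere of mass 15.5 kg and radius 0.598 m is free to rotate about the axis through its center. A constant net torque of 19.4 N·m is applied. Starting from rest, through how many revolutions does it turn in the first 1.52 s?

≈ 1.61 revolutions

I = (2/5)MR² = (2/5)(15.5)(0.598)² = 2.217 kg·m².
α = τ/I = 19.4/2.217 = 8.750 rad/s².
θ = ½αt² = ½(8.750)(1.52)² = 10.11 rad.
Revolutions = θ/(2π) = 1.609.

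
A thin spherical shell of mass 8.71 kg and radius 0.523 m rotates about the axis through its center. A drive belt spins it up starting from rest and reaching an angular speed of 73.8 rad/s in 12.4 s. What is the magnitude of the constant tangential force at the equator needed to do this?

F ≈ 18.1 N

I = (2/3)MR² = (2/3)(8.71)(0.523)² = 1.588 kg·m².
α = Δω/Δt = (73.8 − 0)/12.4 = 5.952 rad/s².
The required torque is τ = Iα = (1.588)(5.952) = 9.453 N·m.
A tangential force at the equator gives τ = FR, so F = τ/R = 9.453/0.523 = 18.07 N.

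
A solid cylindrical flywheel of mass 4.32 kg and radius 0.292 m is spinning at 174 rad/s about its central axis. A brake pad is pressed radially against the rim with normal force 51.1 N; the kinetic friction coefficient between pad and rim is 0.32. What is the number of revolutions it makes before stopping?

≈ 92.9 revolutions

I = ½MR² = (1/2)(4.32)(0.292)² = 0.1842 kg·m².
Friction force f = μN = (0.32)(51.1) = 16.35 N at the rim; torque magnitude τ = fR = 4.775 N·m, opposing ω.
|α| = τ/I = 4.775/0.1842 = 25.93 rad/s² (deceleration).
ω² = ω₀² − 2|α|θ with ω = 0 ⇒ θ = ω₀²/(2|α|) = 583.9 rad = 92.93 rev.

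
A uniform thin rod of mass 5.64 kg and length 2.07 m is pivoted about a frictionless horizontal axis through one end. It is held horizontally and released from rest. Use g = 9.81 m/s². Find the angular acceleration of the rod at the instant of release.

About the pivot, I = (1/3)ML² = (1/3)(5.64)(2.07)² = 8.056 kg·m².
The weight acts at the center, a distance L/2 = 1.035 m from the pivot; τ = Mg(L/2) = 57.26 N·m.
α = τ/I = 57.26/8.056 = 7.109 rad/s².

α ≈ 7.11 rad/s²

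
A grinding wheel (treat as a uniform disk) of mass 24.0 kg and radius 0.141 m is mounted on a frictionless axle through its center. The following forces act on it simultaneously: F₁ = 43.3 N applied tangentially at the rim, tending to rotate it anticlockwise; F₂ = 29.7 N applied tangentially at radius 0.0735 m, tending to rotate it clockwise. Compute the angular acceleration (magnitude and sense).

α ≈ 16.4 rad/s², anticlockwise

I = ½MR² = (1/2)(24.0)(0.141)² = 0.2386 kg·m².
Taking anticlockwise as positive: τ₁ = +(43.3)(0.141) = +6.105 N·m; τ₂ = −(29.7)(0.0735) = −2.183 N·m.
Net torque τ = 3.922 N·m.
α = τ/I = 3.922/0.2386 = 16.44 rad/s².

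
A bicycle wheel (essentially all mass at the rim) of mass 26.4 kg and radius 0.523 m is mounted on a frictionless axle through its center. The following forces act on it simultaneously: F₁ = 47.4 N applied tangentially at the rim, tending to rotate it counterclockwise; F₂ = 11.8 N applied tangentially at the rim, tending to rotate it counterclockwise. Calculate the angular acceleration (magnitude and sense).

α ≈ 4.29 rad/s², counterclockwise

I = MR² = (26.4)(0.523)² = 7.221 kg·m².
Taking counterclockwise as positive: τ₁ = +(47.4)(0.523) = +24.79 N·m; τ₂ = +(11.8)(0.523) = +6.171 N·m.
Net torque τ = 30.96 N·m.
α = τ/I = 30.96/7.221 = 4.288 rad/s².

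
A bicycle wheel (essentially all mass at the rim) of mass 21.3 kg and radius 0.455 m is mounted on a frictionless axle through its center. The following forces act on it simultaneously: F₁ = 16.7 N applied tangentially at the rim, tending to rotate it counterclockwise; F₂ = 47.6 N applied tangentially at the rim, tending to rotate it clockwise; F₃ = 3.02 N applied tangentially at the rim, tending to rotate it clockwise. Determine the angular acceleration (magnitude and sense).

I = MR² = (21.3)(0.455)² = 4.410 kg·m².
Taking counterclockwise as positive: τ₁ = +(16.7)(0.455) = +7.598 N·m; τ₂ = −(47.6)(0.455) = −21.66 N·m; τ₃ = −(3.02)(0.455) = −1.374 N·m.
Net torque τ = -15.43 N·m.
α = τ/I = -15.43/4.410 = -3.500 rad/s².

α ≈ 3.50 rad/s², clockwise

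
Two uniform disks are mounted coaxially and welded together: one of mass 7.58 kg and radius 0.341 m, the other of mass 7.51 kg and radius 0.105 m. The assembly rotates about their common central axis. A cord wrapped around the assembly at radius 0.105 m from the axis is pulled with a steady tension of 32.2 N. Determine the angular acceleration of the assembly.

α ≈ 7.01 rad/s²

I = ½M₁R₁² + ½M₂R₂² = ½(7.58)(0.341)² + ½(7.51)(0.105)² = 0.4821 kg·m².
τ = F r = (32.2)(0.105) = 3.381 N·m.
α = τ/I = 3.381/0.4821 = 7.013 rad/s².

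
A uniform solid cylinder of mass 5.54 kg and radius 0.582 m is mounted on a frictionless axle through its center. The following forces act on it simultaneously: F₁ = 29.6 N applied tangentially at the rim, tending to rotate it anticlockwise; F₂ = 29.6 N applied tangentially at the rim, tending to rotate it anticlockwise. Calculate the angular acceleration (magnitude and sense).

α ≈ 36.7 rad/s², anticlockwise

I = ½MR² = (1/2)(5.54)(0.582)² = 0.9383 kg·m².
Taking anticlockwise as positive: τ₁ = +(29.6)(0.582) = +17.23 N·m; τ₂ = +(29.6)(0.582) = +17.23 N·m.
Net torque τ = 34.45 N·m.
α = τ/I = 34.45/0.9383 = 36.72 rad/s².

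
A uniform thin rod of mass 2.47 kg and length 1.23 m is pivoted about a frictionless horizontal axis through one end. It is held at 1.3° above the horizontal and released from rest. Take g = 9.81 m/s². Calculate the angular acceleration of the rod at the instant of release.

About the pivot, I = (1/3)ML² = (1/3)(2.47)(1.23)² = 1.246 kg·m².
The weight acts at the center, a distance L/2 = 0.6150 m from the pivot; τ = Mg(L/2) cos 1.3° = 14.90 N·m.
α = τ/I = 14.90/1.246 = 11.96 rad/s².

α ≈ 12.0 rad/s²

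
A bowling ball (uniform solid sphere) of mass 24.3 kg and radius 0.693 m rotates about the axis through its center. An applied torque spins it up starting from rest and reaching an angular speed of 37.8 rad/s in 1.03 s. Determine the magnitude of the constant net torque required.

τ ≈ 171 N·m

I = (2/5)MR² = (2/5)(24.3)(0.693)² = 4.668 kg·m².
α = Δω/Δt = (37.8 − 0)/1.03 = 36.70 rad/s².
τ = Iα = (4.668)(36.70) = 171.3 N·m.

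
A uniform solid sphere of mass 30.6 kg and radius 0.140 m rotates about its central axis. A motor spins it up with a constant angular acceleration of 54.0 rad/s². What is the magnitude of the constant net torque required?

τ ≈ 13.0 N·m

I = (2/5)MR² = (2/5)(30.6)(0.140)² = 0.2399 kg·m².
τ = Iα = (0.2399)(54.00) = 12.95 N·m.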